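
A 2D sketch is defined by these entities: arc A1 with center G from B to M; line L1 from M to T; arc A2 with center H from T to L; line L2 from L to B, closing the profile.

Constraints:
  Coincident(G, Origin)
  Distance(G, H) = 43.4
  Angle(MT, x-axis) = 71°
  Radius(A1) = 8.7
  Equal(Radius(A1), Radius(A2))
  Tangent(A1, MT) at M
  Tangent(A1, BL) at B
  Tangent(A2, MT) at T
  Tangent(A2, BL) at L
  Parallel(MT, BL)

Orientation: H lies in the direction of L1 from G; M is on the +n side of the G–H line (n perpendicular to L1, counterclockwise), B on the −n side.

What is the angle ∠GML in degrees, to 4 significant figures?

68.15°

The slot axis is L1's direction at 71.0°, so u = (cos 71.0°, sin 71.0°) = (0.3256, 0.9455) and n = (−sin 71.0°, cos 71.0°) = (-0.9455, 0.3256). G is at the origin and H lies 43.4 along u from G, so H = 43.4·u = (14.13, 41.04). Tangency of A1 to both parallel lines with radius 8.7 puts M and B at G ± 8.7·n: M = (-8.226, 2.832), B = (8.226, -2.832). Equal radii place T and L the same way about H: T = H + 8.7·n = (5.904, 43.87), L = H − 8.7·n = (22.36, 38.20). Then cos ∠GML = MG·ML / (|MG||ML|), giving 68.15°.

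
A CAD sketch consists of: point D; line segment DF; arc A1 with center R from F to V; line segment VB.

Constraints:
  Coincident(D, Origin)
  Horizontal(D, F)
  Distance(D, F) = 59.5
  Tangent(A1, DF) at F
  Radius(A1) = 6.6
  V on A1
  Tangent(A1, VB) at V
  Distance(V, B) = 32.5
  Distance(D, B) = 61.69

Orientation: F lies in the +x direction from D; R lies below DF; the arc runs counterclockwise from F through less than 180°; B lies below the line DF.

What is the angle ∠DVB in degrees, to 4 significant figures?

88.54°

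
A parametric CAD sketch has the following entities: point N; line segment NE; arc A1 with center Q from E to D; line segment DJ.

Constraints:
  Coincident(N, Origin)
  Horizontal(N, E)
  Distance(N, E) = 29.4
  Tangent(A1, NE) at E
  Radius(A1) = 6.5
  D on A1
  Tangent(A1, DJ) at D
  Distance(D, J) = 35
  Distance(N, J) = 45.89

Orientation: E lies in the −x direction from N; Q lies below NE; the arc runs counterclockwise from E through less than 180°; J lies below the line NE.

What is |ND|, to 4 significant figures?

36.49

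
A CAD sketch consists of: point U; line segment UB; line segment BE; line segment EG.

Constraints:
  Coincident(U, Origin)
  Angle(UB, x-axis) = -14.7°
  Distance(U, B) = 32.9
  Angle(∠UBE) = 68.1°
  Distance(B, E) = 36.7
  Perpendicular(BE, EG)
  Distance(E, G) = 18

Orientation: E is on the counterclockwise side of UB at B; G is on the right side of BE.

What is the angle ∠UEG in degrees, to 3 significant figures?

141°

∠UBE = 68.1°, so BE runs at -14.7° + (180° − 68.1°) = 97.2° from the x-axis; with |BE| = 36.7, E = B + 36.7·(cos 97.2°, sin 97.2°) = (27.2, 28.1). BE ⟂ EG; with |EG| = 18.0 on the right of BE, G = E + 18.0·(0.992, 0.125) = (45.1, 30.3). Then cos ∠UEG = EU·EG / (|EU||EG|), giving 141°.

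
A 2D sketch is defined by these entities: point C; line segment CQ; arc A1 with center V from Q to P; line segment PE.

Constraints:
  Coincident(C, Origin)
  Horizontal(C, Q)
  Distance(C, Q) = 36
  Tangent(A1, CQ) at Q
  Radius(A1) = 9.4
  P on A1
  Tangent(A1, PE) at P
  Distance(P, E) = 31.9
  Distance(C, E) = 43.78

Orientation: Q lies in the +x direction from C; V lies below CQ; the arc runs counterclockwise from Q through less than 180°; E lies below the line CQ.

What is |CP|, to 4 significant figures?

27.82

Checks: |VP| = 9.400 ✓; ∠(VP, PE) = 90.00° ✓; |PE| = 31.90 ✓; |CE| = 43.78 ✓.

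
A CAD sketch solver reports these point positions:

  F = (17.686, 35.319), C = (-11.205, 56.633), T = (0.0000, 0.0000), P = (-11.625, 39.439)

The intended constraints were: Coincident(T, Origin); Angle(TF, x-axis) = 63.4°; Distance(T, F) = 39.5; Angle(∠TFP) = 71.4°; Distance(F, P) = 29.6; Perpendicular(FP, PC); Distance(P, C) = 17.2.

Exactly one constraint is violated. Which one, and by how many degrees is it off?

Perpendicular(FP, PC) — off by 6.60°.

T = (0.00, 0.00) ✓; TF at 63.40° ✓; |TF| = 39.50 ✓; ∠TFP = 71.40° ✓; |FP| = 29.60 ✓; ∠(FP, PC) = 83.40° ✗; |PC| = 17.20 ✓.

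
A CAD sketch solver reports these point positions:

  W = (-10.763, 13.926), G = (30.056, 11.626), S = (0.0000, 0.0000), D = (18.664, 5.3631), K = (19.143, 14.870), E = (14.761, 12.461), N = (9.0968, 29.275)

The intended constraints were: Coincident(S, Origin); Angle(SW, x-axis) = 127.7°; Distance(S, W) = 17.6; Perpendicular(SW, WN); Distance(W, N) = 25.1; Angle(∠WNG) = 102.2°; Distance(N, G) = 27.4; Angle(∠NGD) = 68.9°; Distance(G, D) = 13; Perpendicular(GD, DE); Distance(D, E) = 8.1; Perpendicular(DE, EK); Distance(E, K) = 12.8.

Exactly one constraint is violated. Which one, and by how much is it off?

Distance(E, K) = 12.8 — off by 7.80.

S = (0.00, 0.00) ✓; SW at 127.7° ✓; |SW| = 17.60 ✓; ∠(SW, WN) = 90.00° ✓; |WN| = 25.10 ✓; ∠WNG = 102.2° ✓; |NG| = 27.40 ✓; ∠NGD = 68.90° ✓; |GD| = 13.00 ✓; ∠(GD, DE) = 89.99° ✓; |DE| = 8.100 ✓; ∠(DE, EK) = 90.01° ✓; |EK| = 5.001 ✗.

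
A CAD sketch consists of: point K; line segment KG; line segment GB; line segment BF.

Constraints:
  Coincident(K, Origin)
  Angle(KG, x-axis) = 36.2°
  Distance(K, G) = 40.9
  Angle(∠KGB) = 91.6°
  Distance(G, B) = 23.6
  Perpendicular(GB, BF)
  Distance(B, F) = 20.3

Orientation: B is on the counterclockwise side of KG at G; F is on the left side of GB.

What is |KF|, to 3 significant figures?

32.2

K is at the origin; KG runs at 36.2° with length 40.9, so G = 40.9·(cos 36.2°, sin 36.2°) = (33.0, 24.2). ∠KGB = 91.6°, so GB runs at 36.2° + (180° − 91.6°) = 125° from the x-axis; with |GB| = 23.6, B = G + 23.6·(cos 125°, sin 125°) = (19.6, 43.6). GB is perpendicular to BF; with |BF| = 20.3 on the left of GB, F = B + 20.3·(-0.823, -0.568) = (2.89, 32.1). Then |KF| = |F − K| = 32.2.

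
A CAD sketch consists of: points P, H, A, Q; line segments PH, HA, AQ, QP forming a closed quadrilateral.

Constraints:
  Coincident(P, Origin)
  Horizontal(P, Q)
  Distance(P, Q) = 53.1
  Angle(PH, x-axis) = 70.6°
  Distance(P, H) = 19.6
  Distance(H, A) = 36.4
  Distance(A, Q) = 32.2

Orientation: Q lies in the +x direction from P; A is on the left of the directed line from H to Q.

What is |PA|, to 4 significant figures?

50.80

Checks: PH at 70.60° ✓; |HA| = 36.40 ✓; |AQ| = 32.20 ✓.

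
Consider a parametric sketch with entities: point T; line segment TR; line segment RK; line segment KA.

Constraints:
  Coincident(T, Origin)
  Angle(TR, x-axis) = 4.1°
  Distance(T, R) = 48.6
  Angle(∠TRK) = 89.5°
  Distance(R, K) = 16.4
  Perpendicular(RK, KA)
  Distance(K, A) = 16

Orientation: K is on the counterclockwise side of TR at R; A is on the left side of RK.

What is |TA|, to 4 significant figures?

36.30

T is at the origin; TR runs at 4.1° with length 48.6, so R = 48.6·(cos 4.1°, sin 4.1°) = (48.48, 3.475). ∠TRK = 89.5°, so RK runs at 4.1° + (180° − 89.5°) = 94.60° from the x-axis; with |RK| = 16.4, K = R + 16.4·(cos 94.60°, sin 94.60°) = (47.16, 19.82). The perpendicularity gives KA at right angles to RK; with |KA| = 16.0 on the left of RK, A = K + 16.0·(-0.9968, -0.08020) = (31.21, 18.54). Then |TA| = |A − T| = 36.30.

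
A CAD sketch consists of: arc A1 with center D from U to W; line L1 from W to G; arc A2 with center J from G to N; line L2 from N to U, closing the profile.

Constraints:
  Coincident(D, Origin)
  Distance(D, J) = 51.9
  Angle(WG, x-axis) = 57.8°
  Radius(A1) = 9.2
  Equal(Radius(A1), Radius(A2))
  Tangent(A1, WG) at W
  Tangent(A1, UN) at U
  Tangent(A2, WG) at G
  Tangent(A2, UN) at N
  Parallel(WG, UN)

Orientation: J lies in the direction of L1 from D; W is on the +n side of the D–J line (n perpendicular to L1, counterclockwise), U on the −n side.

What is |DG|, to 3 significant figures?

52.7

The slot axis is L1's direction at 57.8°, so u = (cos 57.8°, sin 57.8°) = (0.533, 0.846) and n = (−sin 57.8°, cos 57.8°) = (-0.846, 0.533). D is at the origin and J lies 51.9 along u from D, so J = 51.9·u = (27.7, 43.9). Tangency of A1 to both parallel lines with radius 9.2 puts W and U at D ± 9.2·n: W = (-7.78, 4.90), U = (7.78, -4.90). Equal radii place G and N the same way about J: G = J + 9.2·n = (19.9, 48.8), N = J − 9.2·n = (35.4, 39.0). Then |DG| = |G − D| = 52.7.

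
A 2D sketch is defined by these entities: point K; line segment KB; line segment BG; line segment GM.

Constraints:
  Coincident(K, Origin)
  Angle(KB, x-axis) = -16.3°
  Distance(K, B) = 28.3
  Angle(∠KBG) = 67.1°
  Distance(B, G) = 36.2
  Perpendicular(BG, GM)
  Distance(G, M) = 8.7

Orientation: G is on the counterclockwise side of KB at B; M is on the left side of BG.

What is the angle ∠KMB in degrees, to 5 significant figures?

48.104°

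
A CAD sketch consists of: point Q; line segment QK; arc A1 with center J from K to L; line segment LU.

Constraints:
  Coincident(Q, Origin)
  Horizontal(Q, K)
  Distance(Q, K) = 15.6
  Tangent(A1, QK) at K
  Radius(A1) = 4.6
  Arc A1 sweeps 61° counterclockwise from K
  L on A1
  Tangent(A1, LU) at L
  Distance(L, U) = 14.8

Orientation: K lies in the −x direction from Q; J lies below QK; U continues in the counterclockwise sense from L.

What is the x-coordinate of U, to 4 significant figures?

-26.80

Q is at the origin; QK is horizontal with |QK| = 15.6 and K on the −x side, so K = (-15.60, 0.000). Since A1 is tangent to QK there, JK ⟂ QK, so J = K + (0, -4.6) = (-15.60, -4.600). On A1, K sits at bearing 90° from J; a 61° counterclockwise sweep puts L at bearing 151°, so L = J + 4.6·(cos 151°, sin 151°) = (-19.62, -2.370). Tangency of A1 to LU means the radius JL is perpendicular to LU, so LU runs along (−sin 151°, cos 151°); with |LU| = 14.8, U = (-26.80, -15.31). So U.x = -26.80.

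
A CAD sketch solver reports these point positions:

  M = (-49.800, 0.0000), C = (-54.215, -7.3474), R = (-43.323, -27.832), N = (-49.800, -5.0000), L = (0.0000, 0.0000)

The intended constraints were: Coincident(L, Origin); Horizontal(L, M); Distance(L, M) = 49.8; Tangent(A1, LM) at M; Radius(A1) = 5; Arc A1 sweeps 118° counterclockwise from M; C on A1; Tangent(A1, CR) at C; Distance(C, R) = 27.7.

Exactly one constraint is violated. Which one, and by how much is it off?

Distance(C, R) = 27.7 — off by 4.50.

L = (0.00, 0.00) ✓; L.y = 0.00, M.y = 0.00 ✓; |LM| = 49.80 ✓; ∠(NM, ML) = 90.00° ✓; |NM| = 5.000 ✓; bearing(N→C) − bearing(N→M) = 118.0° ✓; |NC| = 5.000 ✓; ∠(NC, CR) = 90.00° ✓; |CR| = 23.20 ✗.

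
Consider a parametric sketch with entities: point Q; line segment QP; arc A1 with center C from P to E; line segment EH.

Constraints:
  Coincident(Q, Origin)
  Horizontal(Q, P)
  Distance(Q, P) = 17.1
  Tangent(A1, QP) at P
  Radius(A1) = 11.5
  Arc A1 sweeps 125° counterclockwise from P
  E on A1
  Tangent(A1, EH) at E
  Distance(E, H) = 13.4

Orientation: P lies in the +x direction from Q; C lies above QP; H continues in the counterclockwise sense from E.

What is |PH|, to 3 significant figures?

29.1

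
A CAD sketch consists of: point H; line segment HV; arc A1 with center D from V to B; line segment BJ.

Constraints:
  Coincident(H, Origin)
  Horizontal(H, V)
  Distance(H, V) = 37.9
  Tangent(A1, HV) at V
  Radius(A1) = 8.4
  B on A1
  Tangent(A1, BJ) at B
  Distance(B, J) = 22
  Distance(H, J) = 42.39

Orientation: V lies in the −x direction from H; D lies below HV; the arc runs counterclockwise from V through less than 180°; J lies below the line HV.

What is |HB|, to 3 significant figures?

46.3

Checks: |DB| = 8.400 ✓; ∠(DB, BJ) = 90.00° ✓; |BJ| = 22.00 ✓; |HJ| = 42.39 ✓.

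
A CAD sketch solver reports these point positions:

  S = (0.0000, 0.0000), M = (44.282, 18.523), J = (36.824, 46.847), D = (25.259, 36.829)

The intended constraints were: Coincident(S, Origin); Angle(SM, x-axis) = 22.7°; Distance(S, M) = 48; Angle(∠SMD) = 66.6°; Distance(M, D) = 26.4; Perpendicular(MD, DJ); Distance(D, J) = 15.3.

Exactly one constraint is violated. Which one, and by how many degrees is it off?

Perpendicular(MD, DJ) — off by 5.20°.

S = (0.00, 0.00) ✓; SM at 22.70° ✓; |SM| = 48.00 ✓; ∠SMD = 66.60° ✓; |MD| = 26.40 ✓; ∠(MD, DJ) = 95.20° ✗; |DJ| = 15.30 ✓.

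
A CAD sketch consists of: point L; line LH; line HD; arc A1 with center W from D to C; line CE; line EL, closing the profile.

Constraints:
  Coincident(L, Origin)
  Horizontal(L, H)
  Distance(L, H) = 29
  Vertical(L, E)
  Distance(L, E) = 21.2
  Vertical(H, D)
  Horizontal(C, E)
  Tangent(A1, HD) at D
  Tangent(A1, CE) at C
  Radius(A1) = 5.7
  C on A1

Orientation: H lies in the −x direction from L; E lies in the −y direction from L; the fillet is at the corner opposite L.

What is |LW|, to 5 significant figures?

27.985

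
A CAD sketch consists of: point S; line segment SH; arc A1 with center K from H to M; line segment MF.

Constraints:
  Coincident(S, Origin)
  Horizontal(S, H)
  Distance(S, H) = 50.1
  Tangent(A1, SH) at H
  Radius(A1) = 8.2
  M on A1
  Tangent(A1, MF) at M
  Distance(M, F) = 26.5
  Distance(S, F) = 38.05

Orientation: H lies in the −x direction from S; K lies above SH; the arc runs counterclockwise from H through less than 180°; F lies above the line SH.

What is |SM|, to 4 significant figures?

43.49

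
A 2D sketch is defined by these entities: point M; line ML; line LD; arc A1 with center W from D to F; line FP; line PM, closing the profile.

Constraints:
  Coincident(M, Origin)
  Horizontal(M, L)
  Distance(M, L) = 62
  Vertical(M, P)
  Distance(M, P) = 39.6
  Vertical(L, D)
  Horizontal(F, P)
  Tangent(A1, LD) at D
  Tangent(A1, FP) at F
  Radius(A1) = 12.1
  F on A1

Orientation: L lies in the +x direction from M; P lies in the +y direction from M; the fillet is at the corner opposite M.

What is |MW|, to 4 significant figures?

56.98

M is at the origin; ML is horizontal with |ML| = 62.0 and L on the +x side, so L = (62.00, 0.000). MP is vertical with |MP| = 39.6 and P on the +y side, so P = (0.000, 39.60). The virtual corner opposite M is at (62.00, 39.60). A1 meets LD tangentially, so WD is at right angles to LD and A1 meets FP tangentially, so WF is at right angles to FP, with radius 12.1, so the center W sits 12.1 in from both sides at W = (49.90, 27.50). Then |MW| = |W − M| = 56.98.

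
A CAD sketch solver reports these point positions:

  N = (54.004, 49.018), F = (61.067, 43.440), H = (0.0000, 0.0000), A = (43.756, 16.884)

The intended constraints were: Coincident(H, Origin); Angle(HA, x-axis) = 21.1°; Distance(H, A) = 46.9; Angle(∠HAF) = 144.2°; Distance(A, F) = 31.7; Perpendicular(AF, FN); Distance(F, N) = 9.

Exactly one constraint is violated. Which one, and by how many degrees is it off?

Perpendicular(AF, FN) — off by 5.20°.

H = (0.00, 0.00) ✓; HA at 21.10° ✓; |HA| = 46.90 ✓; ∠HAF = 144.2° ✓; |AF| = 31.70 ✓; ∠(AF, FN) = 84.80° ✗; |FN| = 9.000 ✓.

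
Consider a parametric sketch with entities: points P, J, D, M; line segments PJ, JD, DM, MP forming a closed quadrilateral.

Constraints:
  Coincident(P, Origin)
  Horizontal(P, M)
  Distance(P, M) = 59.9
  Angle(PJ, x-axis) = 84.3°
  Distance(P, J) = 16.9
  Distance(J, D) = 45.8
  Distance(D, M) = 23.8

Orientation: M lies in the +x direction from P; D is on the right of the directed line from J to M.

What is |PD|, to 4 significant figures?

39.89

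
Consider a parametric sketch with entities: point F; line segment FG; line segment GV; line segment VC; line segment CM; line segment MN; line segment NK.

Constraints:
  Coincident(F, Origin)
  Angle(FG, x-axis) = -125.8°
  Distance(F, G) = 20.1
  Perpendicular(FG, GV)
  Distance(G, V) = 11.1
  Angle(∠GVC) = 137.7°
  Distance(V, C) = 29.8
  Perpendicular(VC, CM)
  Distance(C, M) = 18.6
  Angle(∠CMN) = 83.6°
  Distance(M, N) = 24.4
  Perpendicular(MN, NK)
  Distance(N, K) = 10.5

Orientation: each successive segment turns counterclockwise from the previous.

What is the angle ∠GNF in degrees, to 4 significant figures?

119.3°

F is at the origin; FG runs at -125.8° with length 20.1, so G = (-11.76, -16.30). FG ⟂ GV, so GV runs at -35.80°; with |GV| = 11.1, V = (-2.755, -22.80). ∠GVC = 137.7° gives VC at 6.500° from the x-axis; with |VC| = 29.8, C = (26.85, -19.42). The perpendicularity gives CM at right angles to VC, so CM runs at 96.50°; with |CM| = 18.6, M = (24.75, -0.9415). ∠CMN = 83.6° gives MN at -167.1° from the x-axis; with |MN| = 24.4, N = (0.9638, -6.389). Then cos ∠GNF = NG·NF / (|NG||NF|), giving 119.3°.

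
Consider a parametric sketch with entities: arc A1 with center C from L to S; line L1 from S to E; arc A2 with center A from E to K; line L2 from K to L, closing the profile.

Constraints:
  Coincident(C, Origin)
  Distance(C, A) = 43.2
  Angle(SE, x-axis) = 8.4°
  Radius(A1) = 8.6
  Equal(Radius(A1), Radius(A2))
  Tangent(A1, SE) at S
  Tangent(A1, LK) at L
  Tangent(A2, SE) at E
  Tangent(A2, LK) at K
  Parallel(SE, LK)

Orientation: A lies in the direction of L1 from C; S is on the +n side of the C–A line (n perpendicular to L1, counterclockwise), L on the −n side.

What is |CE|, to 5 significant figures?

44.048

Tangency of A1 to both parallel lines with radius 8.6 puts S and L at C ± 8.6·n: S = (-1.2563, 8.5077), L = (1.2563, -8.5077). Equal radii place E and K the same way about A: E = A + 8.6·n = (41.480, 14.819), K = A − 8.6·n = (43.993, -2.1970). Then |CE| = |E − C| = 44.048.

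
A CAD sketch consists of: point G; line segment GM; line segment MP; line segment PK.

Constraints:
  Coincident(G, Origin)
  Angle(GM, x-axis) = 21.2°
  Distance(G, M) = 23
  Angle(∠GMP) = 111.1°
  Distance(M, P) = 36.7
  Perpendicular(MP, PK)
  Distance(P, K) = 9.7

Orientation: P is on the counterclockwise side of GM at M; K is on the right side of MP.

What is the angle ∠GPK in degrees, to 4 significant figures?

115.5°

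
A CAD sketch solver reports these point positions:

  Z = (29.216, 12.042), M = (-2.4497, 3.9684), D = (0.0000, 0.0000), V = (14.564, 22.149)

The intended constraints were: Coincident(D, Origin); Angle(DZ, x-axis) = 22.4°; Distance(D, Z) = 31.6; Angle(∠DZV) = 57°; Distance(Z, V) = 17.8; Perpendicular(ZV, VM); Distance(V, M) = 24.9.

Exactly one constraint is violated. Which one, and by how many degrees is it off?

Perpendicular(ZV, VM) — off by 8.50°.

D = (0.00, 0.00) ✓; DZ at 22.40° ✓; |DZ| = 31.60 ✓; ∠DZV = 57.00° ✓; |ZV| = 17.80 ✓; ∠(ZV, VM) = 81.50° ✗; |VM| = 24.90 ✓.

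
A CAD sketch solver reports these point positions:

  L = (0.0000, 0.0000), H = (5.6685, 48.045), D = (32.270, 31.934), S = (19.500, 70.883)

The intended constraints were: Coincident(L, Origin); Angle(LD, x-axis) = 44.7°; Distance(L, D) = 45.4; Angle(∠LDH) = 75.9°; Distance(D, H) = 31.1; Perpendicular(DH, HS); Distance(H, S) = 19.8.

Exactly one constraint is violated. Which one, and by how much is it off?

Distance(H, S) = 19.8 — off by 6.90.

L = (0.00, 0.00) ✓; LD at 44.70° ✓; |LD| = 45.40 ✓; ∠LDH = 75.90° ✓; |DH| = 31.10 ✓; ∠(DH, HS) = 90.00° ✓; |HS| = 26.70 ✗.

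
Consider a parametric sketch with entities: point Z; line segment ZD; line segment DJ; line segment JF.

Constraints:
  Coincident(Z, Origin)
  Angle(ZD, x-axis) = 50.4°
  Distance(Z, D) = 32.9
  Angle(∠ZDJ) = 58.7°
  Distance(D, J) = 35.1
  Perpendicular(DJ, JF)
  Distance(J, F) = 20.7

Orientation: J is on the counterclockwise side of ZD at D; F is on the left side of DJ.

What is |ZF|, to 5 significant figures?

19.473

Z is at the origin; ZD runs at 50.4° with length 32.9, so D = 32.9·(cos 50.4°, sin 50.4°) = (20.971, 25.350). ∠ZDJ = 58.7°, so DJ runs at 50.4° + (180° − 58.7°) = 171.70° from the x-axis; with |DJ| = 35.1, J = D + 35.1·(cos 171.70°, sin 171.70°) = (-13.761, 30.417). DJ is perpendicular to JF; with |JF| = 20.7 on the left of DJ, F = J + 20.7·(-0.14436, -0.98953) = (-16.749, 9.9336). Then |ZF| = |F − Z| = 19.473.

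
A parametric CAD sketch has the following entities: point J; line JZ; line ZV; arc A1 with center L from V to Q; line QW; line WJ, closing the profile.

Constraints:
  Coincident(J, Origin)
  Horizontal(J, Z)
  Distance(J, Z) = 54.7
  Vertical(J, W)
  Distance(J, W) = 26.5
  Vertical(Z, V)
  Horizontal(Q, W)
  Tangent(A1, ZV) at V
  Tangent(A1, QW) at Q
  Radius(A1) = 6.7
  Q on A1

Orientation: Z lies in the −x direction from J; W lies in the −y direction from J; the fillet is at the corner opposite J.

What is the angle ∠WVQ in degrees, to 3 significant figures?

38.0°

J is at the origin; J and Z share the same y with |JZ| = 54.7 and Z on the −x side, so Z = (-54.7, 0.00). J and W share the same x with |JW| = 26.5 and W on the −y side, so W = (0.00, -26.5). The virtual corner opposite J is at (-54.7, -26.5). The tangent condition forces LV to be normal to ZV and the tangent condition forces LQ to be normal to QW, with radius 6.7, so the center L sits 6.7 in from both sides at L = (-48.0, -19.8). That places the tangent points at V = (-54.7, -19.8) on ZV and Q = (-48.0, -26.5) on QW. Then cos ∠WVQ = VW·VQ / (|VW||VQ|), giving 38.0°.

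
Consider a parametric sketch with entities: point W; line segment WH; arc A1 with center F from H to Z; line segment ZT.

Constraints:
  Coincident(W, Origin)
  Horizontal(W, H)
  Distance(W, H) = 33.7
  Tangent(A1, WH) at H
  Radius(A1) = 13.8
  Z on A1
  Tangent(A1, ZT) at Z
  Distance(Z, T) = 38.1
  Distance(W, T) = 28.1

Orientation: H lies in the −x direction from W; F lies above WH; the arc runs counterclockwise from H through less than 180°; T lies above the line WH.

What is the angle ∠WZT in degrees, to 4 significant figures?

47.50°

Checks: ∠(FH, HW) = 90.00° ✓; |FZ| = 13.80 ✓; ∠(FZ, ZT) = 90.00° ✓; |ZT| = 38.10 ✓; |WT| = 28.10 ✓.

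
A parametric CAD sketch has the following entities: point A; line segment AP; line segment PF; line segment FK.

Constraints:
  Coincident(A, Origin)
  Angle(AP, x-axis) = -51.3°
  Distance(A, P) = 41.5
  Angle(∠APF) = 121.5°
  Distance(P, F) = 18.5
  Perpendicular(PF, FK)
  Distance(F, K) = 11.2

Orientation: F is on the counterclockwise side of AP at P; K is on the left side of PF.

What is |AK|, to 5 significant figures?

46.900

∠APF = 121.5°, so PF runs at -51.3° + (180° − 121.5°) = 7.2000° from the x-axis; with |PF| = 18.5, F = P + 18.5·(cos 7.2000°, sin 7.2000°) = (44.302, -30.069). PF ⟂ FK; with |FK| = 11.2 on the left of PF, K = F + 11.2·(-0.12533, 0.99211) = (42.898, -18.958). Then |AK| = |K − A| = 46.900.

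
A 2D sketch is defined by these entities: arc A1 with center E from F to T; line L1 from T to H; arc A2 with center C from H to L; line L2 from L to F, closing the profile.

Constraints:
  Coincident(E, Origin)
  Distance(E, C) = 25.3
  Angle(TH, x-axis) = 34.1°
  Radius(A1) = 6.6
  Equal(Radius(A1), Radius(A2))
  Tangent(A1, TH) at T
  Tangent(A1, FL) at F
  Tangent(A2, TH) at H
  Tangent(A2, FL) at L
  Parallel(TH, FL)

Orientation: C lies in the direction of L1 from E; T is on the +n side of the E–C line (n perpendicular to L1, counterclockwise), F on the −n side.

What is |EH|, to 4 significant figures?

26.15

The slot axis is L1's direction at 34.1°, so u = (cos 34.1°, sin 34.1°) = (0.8281, 0.5606) and n = (−sin 34.1°, cos 34.1°) = (-0.5606, 0.8281). E is at the origin and C lies 25.3 along u from E, so C = 25.3·u = (20.95, 14.18). Tangency of A1 to both parallel lines with radius 6.6 puts T and F at E ± 6.6·n: T = (-3.700, 5.465), F = (3.700, -5.465). Equal radii place H and L the same way about C: H = C + 6.6·n = (17.25, 19.65), L = C − 6.6·n = (24.65, 8.719). Then |EH| = |H − E| = 26.15.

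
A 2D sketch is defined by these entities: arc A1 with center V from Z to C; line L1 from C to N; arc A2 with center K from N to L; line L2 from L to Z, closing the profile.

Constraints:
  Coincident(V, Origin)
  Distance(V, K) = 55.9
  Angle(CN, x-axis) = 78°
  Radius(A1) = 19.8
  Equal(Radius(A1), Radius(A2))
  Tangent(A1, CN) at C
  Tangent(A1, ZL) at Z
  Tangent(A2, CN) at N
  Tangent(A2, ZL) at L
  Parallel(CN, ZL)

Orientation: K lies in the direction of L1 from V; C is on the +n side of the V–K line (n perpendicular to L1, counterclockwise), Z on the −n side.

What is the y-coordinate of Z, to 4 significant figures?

-4.117

V is at the origin and K lies 55.9 along u from V, so K = 55.9·u = (11.62, 54.68). Tangency of A1 to both parallel lines with radius 19.8 puts C and Z at V ± 19.8·n: C = (-19.37, 4.117), Z = (19.37, -4.117). So Z.y = -4.117.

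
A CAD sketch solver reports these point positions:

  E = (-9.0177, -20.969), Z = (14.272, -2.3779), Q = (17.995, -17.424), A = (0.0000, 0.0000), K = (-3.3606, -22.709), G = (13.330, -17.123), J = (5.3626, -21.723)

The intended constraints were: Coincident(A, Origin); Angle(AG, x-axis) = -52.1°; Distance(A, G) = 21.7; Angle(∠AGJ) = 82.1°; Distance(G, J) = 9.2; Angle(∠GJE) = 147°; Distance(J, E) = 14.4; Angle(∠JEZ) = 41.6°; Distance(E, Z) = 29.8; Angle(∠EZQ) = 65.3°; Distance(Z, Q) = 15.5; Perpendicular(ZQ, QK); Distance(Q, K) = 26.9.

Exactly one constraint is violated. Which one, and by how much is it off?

Distance(Q, K) = 26.9 — off by 4.90.

A = (0.00, 0.00) ✓; AG at -52.10° ✓; |AG| = 21.70 ✓; ∠AGJ = 82.10° ✓; |GJ| = 9.200 ✓; ∠GJE = 147.0° ✓; |JE| = 14.40 ✓; ∠JEZ = 41.60° ✓; |EZ| = 29.80 ✓; ∠EZQ = 65.30° ✓; |ZQ| = 15.50 ✓; ∠(ZQ, QK) = 90.00° ✓; |QK| = 22.00 ✗.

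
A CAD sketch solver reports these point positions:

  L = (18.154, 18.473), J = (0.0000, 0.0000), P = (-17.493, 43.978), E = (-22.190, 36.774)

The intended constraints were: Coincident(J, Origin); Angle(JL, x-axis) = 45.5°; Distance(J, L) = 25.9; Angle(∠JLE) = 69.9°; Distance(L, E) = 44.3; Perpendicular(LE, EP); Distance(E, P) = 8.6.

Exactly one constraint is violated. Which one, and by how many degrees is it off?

Perpendicular(LE, EP) — off by 8.70°.

J = (0.00, 0.00) ✓; JL at 45.50° ✓; |JL| = 25.90 ✓; ∠JLE = 69.90° ✓; |LE| = 44.30 ✓; ∠(LE, EP) = 98.70° ✗; |EP| = 8.600 ✓.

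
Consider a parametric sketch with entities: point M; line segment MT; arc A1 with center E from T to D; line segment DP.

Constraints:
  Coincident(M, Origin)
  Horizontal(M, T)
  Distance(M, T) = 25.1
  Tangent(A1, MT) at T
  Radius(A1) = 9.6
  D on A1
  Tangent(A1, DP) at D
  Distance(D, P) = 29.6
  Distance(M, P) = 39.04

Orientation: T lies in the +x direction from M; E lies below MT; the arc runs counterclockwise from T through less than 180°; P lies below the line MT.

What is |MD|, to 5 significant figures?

17.611

Checks: |MT| = 25.10 ✓; |ED| = 9.600 ✓; ∠(ED, DP) = 90.00° ✓; |DP| = 29.60 ✓; |MP| = 39.04 ✓.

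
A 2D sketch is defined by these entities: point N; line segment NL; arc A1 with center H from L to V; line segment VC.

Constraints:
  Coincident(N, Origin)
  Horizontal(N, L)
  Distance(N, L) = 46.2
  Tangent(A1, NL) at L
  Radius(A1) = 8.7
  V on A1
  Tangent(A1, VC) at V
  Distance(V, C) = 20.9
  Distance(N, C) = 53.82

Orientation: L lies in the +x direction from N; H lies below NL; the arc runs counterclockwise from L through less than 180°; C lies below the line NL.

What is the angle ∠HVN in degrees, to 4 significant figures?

146.9°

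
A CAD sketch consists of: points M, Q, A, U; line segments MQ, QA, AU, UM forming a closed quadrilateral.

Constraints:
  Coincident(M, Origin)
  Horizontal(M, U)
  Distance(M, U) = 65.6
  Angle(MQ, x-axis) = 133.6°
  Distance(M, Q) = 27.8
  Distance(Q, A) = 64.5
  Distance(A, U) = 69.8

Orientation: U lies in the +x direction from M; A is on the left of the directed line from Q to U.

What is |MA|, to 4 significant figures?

68.11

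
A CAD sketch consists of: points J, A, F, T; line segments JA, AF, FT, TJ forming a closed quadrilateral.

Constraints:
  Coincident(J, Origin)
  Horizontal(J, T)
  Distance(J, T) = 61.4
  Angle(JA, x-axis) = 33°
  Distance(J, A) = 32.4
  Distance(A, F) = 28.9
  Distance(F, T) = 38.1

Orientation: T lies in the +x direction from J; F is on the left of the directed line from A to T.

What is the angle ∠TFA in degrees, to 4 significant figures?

68.59°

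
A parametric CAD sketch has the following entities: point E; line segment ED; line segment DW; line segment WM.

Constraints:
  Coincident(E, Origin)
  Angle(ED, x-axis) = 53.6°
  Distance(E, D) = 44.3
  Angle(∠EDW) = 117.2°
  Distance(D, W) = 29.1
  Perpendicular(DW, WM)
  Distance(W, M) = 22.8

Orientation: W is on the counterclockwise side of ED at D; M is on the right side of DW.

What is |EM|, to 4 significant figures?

79.40

E is at the origin; ED runs at 53.6° with length 44.3, so D = 44.3·(cos 53.6°, sin 53.6°) = (26.29, 35.66). ∠EDW = 117.2°, so DW runs at 53.6° + (180° − 117.2°) = 116.4° from the x-axis; with |DW| = 29.1, W = D + 29.1·(cos 116.4°, sin 116.4°) = (13.35, 61.72). The perpendicularity gives WM at right angles to DW; with |WM| = 22.8 on the right of DW, M = W + 22.8·(0.8957, 0.4446) = (33.77, 71.86). Then |EM| = |M − E| = 79.40.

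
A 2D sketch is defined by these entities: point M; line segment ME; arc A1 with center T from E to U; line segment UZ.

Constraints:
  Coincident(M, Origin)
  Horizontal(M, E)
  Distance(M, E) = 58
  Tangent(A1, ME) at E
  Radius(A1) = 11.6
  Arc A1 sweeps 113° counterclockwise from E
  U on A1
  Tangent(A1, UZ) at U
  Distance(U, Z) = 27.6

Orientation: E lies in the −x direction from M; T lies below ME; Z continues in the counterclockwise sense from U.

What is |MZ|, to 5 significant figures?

71.254

M is at the origin; ME is horizontal with |ME| = 58.0 and E on the −x side, so E = (-58.000, 0.0000). Since A1 is tangent to ME there, TE ⟂ ME, so T = E + (0, -11.6) = (-58.000, -11.600). On A1, E sits at bearing 90° from T; a 113° counterclockwise sweep puts U at bearing 203°, so U = T + 11.6·(cos 203°, sin 203°) = (-68.678, -16.132). A1 meets UZ tangentially, so TU is at right angles to UZ, so UZ runs along (−sin 203°, cos 203°); with |UZ| = 27.6, Z = (-57.894, -41.538). Then |MZ| = |Z − M| = 71.254.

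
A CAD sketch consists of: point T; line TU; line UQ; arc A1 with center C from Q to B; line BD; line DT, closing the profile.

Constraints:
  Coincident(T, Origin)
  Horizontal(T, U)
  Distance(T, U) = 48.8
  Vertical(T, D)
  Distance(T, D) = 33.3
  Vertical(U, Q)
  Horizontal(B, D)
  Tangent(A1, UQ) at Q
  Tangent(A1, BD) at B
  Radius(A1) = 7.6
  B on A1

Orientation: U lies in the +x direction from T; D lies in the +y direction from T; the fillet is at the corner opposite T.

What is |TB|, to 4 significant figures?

52.97

T is at the origin; TU is horizontal with |TU| = 48.8 and U on the +x side, so U = (48.80, 0.000). T and D share the same x with |TD| = 33.3 and D on the +y side, so D = (0.000, 33.30). The virtual corner opposite T is at (48.80, 33.30). Since A1 is tangent to UQ there, CQ ⟂ UQ and A1 meets BD tangentially, so CB is at right angles to BD, with radius 7.6, so the center C sits 7.6 in from both sides at C = (41.20, 25.70). That places the tangent points at Q = (48.80, 25.70) on UQ and B = (41.20, 33.30) on BD. Then |TB| = |B − T| = 52.97.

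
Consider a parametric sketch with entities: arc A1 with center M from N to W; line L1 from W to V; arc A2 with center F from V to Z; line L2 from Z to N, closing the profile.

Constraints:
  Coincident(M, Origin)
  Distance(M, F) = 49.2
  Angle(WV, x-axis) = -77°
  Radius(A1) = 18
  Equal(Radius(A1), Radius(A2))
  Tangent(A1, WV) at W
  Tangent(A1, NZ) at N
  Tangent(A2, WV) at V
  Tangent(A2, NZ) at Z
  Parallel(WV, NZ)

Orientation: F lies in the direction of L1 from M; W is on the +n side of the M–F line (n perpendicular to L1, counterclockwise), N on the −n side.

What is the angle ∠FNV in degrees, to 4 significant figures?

16.10°

The slot axis is L1's direction at -77.0°, so u = (cos -77.0°, sin -77.0°) = (0.2250, -0.9744) and n = (−sin -77.0°, cos -77.0°) = (0.9744, 0.2250). M is at the origin and F lies 49.2 along u from M, so F = 49.2·u = (11.07, -47.94). Tangency of A1 to both parallel lines with radius 18.0 puts W and N at M ± 18.0·n: W = (17.54, 4.049), N = (-17.54, -4.049). Equal radii place V and Z the same way about F: V = F + 18.0·n = (28.61, -43.89), Z = F − 18.0·n = (-6.471, -51.99). Then cos ∠FNV = NF·NV / (|NF||NV|), giving 16.10°.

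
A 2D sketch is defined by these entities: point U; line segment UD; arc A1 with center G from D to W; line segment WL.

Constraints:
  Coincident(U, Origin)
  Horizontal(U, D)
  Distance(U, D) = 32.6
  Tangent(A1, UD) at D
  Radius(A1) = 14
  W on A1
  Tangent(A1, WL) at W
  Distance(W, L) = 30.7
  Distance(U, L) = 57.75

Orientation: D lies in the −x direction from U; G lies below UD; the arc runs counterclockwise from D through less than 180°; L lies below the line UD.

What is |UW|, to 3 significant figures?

49.5

U is at the origin; U and D share the same y with |UD| = 32.6 and D on the −x side, so D = (-32.6, 0.00). Since A1 is tangent to UD there, GD ⟂ UD, so G = D + (0, -14) = (-32.6, -14.0). Since GW ⟂ WL (tangency), |GL| = √(14.0² + 30.7²) = 33.7 regardless of where W sits on A1. So L lies on both circle(U, 57.75) and circle(G, 33.7); the below-UD intersection is L = (-32.5, -47.7). W is the foot of the tangent from L: W = (-45.3, -19.8).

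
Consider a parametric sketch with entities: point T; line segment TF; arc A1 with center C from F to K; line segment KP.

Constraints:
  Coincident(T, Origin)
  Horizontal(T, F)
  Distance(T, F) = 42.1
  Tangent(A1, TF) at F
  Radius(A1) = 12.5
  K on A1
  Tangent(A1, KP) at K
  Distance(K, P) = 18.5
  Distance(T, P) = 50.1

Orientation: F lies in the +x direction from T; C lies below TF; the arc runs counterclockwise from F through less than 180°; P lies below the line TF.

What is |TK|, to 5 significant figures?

34.669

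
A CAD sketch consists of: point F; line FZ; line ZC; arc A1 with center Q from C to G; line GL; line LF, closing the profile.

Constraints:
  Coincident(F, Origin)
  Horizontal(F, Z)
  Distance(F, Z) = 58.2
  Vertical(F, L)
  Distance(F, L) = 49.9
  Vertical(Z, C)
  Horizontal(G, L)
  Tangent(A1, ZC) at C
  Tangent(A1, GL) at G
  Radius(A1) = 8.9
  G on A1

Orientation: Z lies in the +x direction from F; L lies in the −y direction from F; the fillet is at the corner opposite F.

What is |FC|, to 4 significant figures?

71.19

The virtual corner opposite F is at (58.20, -49.90). The tangent condition forces QC to be normal to ZC and tangency of A1 to GL means the radius QG is perpendicular to GL, with radius 8.9, so the center Q sits 8.9 in from both sides at Q = (49.30, -41.00). That places the tangent points at C = (58.20, -41.00) on ZC and G = (49.30, -49.90) on GL. Then |FC| = |C − F| = 71.19.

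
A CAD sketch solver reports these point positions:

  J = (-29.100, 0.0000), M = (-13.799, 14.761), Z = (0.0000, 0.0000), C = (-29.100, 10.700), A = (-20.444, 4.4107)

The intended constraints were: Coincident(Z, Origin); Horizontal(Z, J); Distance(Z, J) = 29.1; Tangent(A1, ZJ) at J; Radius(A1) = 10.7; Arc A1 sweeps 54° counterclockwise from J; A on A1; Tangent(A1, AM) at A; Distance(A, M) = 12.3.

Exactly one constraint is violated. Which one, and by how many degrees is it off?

Tangent(A1, AM) at A — off by 3.30°.

Z = (0.00, 0.00) ✓; Z.y = 0.00, J.y = 0.00 ✓; |ZJ| = 29.10 ✓; ∠(CJ, JZ) = 90.00° ✓; |CJ| = 10.70 ✓; bearing(C→A) − bearing(C→J) = 54.00° ✓; |CA| = 10.70 ✓; ∠(CA, AM) = 86.70° ✗; |AM| = 12.30 ✓.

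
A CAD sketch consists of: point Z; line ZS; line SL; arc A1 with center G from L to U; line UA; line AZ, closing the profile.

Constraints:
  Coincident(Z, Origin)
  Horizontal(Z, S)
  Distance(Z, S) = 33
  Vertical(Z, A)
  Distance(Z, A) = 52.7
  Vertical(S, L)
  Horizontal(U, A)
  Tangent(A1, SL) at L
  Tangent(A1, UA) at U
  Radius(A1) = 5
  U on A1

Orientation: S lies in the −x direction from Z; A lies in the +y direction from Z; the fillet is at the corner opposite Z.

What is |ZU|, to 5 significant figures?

59.677

Z is at the origin; Z and S share the same y with |ZS| = 33.0 and S on the −x side, so S = (-33.000, 0.0000). ZA is vertical with |ZA| = 52.7 and A on the +y side, so A = (0.0000, 52.700). The virtual corner opposite Z is at (-33.000, 52.700). The tangent condition forces GL to be normal to SL and since A1 is tangent to UA there, GU ⟂ UA, with radius 5.0, so the center G sits 5.0 in from both sides at G = (-28.000, 47.700). That places the tangent points at L = (-33.000, 47.700) on SL and U = (-28.000, 52.700) on UA. Then |ZU| = |U − Z| = 59.677.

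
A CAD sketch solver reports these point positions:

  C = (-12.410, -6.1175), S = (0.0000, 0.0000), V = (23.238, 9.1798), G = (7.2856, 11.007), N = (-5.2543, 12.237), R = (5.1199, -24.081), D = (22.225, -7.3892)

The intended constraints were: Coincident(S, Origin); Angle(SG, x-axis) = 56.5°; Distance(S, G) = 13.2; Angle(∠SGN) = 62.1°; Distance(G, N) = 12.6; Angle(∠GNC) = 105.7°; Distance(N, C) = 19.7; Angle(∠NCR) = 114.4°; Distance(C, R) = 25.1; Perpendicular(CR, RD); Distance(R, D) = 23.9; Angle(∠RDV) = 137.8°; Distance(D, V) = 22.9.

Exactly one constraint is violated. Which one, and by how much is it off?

Distance(D, V) = 22.9 — off by 6.30.

S = (0.00, 0.00) ✓; SG at 56.50° ✓; |SG| = 13.20 ✓; ∠SGN = 62.10° ✓; |GN| = 12.60 ✓; ∠GNC = 105.7° ✓; |NC| = 19.70 ✓; ∠NCR = 114.4° ✓; |CR| = 25.10 ✓; ∠(CR, RD) = 90.00° ✓; |RD| = 23.90 ✓; ∠RDV = 137.8° ✓; |DV| = 16.60 ✗.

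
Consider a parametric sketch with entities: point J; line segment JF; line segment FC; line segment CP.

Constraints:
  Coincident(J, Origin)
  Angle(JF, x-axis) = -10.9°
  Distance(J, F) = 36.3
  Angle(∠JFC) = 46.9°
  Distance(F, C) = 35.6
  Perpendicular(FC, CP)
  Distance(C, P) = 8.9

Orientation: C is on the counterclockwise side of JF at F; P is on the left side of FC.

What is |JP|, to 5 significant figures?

20.652

J is at the origin; JF runs at -10.9° with length 36.3, so F = 36.3·(cos -10.9°, sin -10.9°) = (35.645, -6.8642). ∠JFC = 46.9°, so FC runs at -10.9° + (180° − 46.9°) = 122.20° from the x-axis; with |FC| = 35.6, C = F + 35.6·(cos 122.20°, sin 122.20°) = (16.675, 23.260). The perpendicularity gives CP at right angles to FC; with |CP| = 8.9 on the left of FC, P = C + 8.9·(-0.84619, -0.53288) = (9.1436, 18.518). Then |JP| = |P − J| = 20.652.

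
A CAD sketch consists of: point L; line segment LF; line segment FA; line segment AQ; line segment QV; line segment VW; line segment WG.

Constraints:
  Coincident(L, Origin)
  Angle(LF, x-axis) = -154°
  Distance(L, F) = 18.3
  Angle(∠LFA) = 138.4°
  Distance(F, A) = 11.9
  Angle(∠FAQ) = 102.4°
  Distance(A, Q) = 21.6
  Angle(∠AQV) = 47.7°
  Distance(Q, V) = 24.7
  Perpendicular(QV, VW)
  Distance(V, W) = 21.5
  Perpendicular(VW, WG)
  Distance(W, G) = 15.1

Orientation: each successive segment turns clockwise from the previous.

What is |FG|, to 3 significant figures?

19.1

QV is perpendicular to VW, so VW runs at -136°; with |VW| = 21.5, W = (-24.7, -15.9). The perpendicularity gives WG at right angles to VW, so WG runs at 134°; with |WG| = 15.1, G = (-35.3, -5.17). Then |FG| = |G − F| = 19.1.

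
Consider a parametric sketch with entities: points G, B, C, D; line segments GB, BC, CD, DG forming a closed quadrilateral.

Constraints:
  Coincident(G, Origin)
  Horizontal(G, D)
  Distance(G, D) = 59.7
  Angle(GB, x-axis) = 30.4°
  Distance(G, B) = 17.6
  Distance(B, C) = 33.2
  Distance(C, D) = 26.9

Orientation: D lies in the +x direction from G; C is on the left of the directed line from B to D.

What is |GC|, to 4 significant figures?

50.74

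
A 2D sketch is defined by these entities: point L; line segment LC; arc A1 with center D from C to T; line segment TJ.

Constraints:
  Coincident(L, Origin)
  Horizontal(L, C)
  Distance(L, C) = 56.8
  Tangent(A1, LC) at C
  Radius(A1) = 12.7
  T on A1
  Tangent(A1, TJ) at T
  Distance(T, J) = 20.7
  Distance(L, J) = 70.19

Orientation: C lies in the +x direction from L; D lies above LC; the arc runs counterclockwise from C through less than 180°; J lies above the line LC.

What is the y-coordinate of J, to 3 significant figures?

36.8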